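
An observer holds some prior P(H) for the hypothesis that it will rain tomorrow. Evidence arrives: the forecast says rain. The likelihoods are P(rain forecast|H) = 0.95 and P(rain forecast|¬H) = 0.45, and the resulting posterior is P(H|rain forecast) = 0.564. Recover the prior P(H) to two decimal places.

Bayes' rule in odds form gives O(H|E) = O(H)·[P(E|H)/P(E|¬H)], hence O(H) = O(H|E)/LR.
Posterior odds = 0.564/(1−0.564) = 1.2936. LR = 0.95/0.45 = 2.1111.
Prior odds = 1.2936/2.1111 = 0.6128, so P(H) = 0.6128/(1+0.6128) ≈ 0.38.

P(H) = 0.38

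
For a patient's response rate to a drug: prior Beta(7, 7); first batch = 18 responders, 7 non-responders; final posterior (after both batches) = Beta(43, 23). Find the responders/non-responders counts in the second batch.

Because Beta–binomial updating is additive in the counts, the combined data contributed (α_post−α_prior, β_post−β_prior) successes and failures.
Total across both batches: 43−7=36 responders, 23−7=16 non-responders.
Subtract the first batch: 36−18=18 responders and 16−7=9 non-responders.

18 responders and 9 non-responders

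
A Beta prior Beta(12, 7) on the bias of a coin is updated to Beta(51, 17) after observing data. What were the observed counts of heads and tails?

Beta is conjugate to the binomial likelihood: posterior = Beta(a+s, b+f).
Match parameters: s=51−12=39, f=17−7=10.

39 heads and 10 tails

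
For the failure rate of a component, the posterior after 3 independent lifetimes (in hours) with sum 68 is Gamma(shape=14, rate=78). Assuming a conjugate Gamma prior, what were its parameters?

Gamma(shape=11, rate=10)

For an exponential likelihood with a Gamma(α, β) prior on the rate, n observations with total T give posterior Gamma(α+n, β+T).
So α = 14 − 3 = 11 and β = 78 − 68 = 10.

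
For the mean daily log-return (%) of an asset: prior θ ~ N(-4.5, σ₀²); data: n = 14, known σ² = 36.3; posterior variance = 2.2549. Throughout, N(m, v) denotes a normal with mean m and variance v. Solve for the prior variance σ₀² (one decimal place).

Posterior precision equals prior precision plus data precision: 1/σ_n² = 1/σ₀² + n/σ².
So 1/σ₀² = 1/2.2549 − 14/36.3 = 0.443479 − 0.385675 = 0.057804.
Hence σ₀² = 1/0.057804 ≈ 17.3.

σ₀² = 17.3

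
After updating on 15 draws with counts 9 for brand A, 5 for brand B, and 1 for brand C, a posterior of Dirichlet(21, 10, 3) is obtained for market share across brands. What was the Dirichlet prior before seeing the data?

For a Dirichlet(α) prior with multinomial counts c, the posterior is Dirichlet(α + c) componentwise.
Subtract each count from the matching posterior parameter: 21−9=12, 10−5=5, 3−1=2.

Dirichlet(12, 5, 2)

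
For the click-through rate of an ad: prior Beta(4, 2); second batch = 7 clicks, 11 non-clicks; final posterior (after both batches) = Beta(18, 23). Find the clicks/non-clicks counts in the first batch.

7 clicks and 10 non-clicks

Because Beta–binomial updating is additive in the counts, the combined data contributed (α_post−α_prior, β_post−β_prior) successes and failures.
Total across both batches: 18−4=14 clicks, 23−2=21 non-clicks.
Subtract the second batch: 14−7=7 clicks and 21−11=10 non-clicks.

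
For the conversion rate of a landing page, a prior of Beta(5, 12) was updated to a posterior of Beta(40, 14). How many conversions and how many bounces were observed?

Beta is conjugate to the binomial likelihood: posterior = Beta(a+s, b+f).
So s = 40 − 5 = 35 and f = 14 − 12 = 2.

35 conversions and 2 bounces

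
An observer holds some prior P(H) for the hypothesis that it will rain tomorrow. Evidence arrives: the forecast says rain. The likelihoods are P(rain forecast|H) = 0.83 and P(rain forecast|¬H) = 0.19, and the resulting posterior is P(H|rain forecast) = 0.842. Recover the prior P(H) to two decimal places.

Bayes' rule in odds form gives O(H|E) = O(H)·[P(E|H)/P(E|¬H)], hence O(H) = O(H|E)/LR.
Posterior odds = 0.842/(1−0.842) = 5.3291. LR = 0.83/0.19 = 4.3684.
Prior odds = 5.3291/4.3684 = 1.2199, so P(H) = 1.2199/(1+1.2199) ≈ 0.55.

P(H) = 0.55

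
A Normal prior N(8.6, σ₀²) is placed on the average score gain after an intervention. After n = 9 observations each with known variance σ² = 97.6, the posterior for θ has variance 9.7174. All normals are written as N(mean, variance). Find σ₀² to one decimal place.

Posterior precision equals prior precision plus data precision: 1/σ_n² = 1/σ₀² + n/σ².
So 1/σ₀² = 1/9.7174 − 9/97.6 = 0.102908 − 0.092213 = 0.010695.
Hence σ₀² = 1/0.010695 ≈ 93.5.

σ₀² = 93.5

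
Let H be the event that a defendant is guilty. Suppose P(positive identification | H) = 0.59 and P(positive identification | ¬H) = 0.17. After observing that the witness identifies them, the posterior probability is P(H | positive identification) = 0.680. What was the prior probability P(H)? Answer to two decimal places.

P(H) = 0.38

In odds form, posterior odds = prior odds × likelihood ratio, so prior odds = posterior odds ÷ LR.
Posterior odds = 0.680/(1−0.680) = 2.1250. LR = 0.59/0.17 = 3.4706.
Prior odds = 2.1250/3.4706 = 0.6123, so P(H) = 0.6123/(1+0.6123) ≈ 0.38.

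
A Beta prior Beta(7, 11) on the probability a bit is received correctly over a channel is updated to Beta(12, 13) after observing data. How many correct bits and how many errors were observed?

A Beta(α, β) prior with s successes and f failures in binomial data gives a Beta(α+s, β+f) posterior.
So s = 12 − 7 = 5 and f = 13 − 11 = 2.

5 correct bits and 2 errors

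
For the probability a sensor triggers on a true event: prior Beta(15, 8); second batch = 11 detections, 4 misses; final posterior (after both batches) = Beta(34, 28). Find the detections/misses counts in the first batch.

Sequential conjugate updates are equivalent to a single update on the pooled data, so total successes = posterior α − prior α and total failures = posterior β − prior β.
Total across both batches: 34−15=19 detections, 28−8=20 misses.
Subtract the second batch: 19−11=8 detections and 20−4=16 misses.

8 detections and 16 misses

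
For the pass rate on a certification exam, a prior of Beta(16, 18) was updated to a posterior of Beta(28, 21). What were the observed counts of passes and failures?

Under Beta–binomial conjugacy the posterior parameters are (a+s, b+f).
Match parameters: s=28−16=12, f=21−18=3.

12 passes and 3 failures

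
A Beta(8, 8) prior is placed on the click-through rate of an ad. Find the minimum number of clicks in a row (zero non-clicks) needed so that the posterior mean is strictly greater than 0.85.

After k clicks and 0 non-clicks the posterior is Beta(8+k, 8), with mean (8+k)/(8+8+k).
Set (8+k)/(16+k) > 0.85 and solve: k > (0.85·16 − 8)/(1 − 0.85) = 37.333.
The smallest integer exceeding 37.333 is 38, and checking k=38: (46)/(54) = 0.8519 > 0.85.

k = 38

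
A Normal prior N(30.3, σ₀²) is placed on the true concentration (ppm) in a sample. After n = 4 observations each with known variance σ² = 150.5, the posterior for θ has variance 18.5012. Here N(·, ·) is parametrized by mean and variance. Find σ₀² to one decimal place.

σ₀² = 36.4

For the Normal–Normal model with known σ², precisions add: τ_n = τ₀ + n/σ².
So 1/σ₀² = 1/18.5012 − 4/150.5 = 0.054051 − 0.026578 = 0.027473.
Hence σ₀² = 1/0.027473 ≈ 36.4.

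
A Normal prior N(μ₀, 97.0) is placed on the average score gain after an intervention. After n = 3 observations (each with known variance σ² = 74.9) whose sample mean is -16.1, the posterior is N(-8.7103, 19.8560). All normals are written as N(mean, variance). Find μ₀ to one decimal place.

With known observation variance, the Normal–Normal posterior has precision τ_n = τ₀ + n/σ² and mean μ_n = (τ₀μ₀ + (n/σ²)x̄)/τ_n.
Here τ₀ = 1/97.0 = 0.010309 and τ_data = 3/74.9 = 0.040053, so τ_n = 0.050362.
Rearranging for μ₀: μ₀ = (μ_n·τ_n − τ_data·x̄)/τ₀ = (-8.7103·0.050362 − 0.040053·-16.1) / 0.010309 = 0.206185/0.010309 ≈ 20.0.

μ₀ = 20.0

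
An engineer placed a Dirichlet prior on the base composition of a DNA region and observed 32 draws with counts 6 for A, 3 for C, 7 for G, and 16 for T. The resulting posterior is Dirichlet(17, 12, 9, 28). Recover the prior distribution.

Dirichlet(11, 9, 2, 12)

For a Dirichlet(α) prior with multinomial counts c, the posterior is Dirichlet(α + c) componentwise.
Subtract each count from the matching posterior parameter: 17−6=11, 12−3=9, 9−7=2, 28−16=12.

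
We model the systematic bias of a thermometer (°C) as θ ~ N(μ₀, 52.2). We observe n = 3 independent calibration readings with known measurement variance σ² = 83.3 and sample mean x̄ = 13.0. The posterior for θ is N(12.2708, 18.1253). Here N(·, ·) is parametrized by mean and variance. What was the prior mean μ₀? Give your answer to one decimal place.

μ₀ = 10.9

With known observation variance, the Normal–Normal posterior has precision τ_n = τ₀ + n/σ² and mean μ_n = (τ₀μ₀ + (n/σ²)x̄)/τ_n.
Here τ₀ = 1/52.2 = 0.019157 and τ_data = 3/83.3 = 0.036014, so τ_n = 0.055171.
Rearranging for μ₀: μ₀ = (μ_n·τ_n − τ_data·x̄)/τ₀ = (12.2708·0.055171 − 0.036014·13.0) / 0.019157 = 0.208810/0.019157 ≈ 10.9.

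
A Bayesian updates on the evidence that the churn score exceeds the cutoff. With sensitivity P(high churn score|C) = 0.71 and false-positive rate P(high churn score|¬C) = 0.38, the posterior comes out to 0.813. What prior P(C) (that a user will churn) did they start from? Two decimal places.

P(C) = 0.70

Bayes' rule in odds form gives O(C|E) = O(C)·[P(E|C)/P(E|¬C)], hence O(C) = O(C|E)/LR.
Posterior odds = 0.813/(1−0.813) = 4.3476. LR = 0.71/0.38 = 1.8684.
Prior odds = 4.3476/1.8684 = 2.3269, so P(C) = 2.3269/(1+2.3269) ≈ 0.70.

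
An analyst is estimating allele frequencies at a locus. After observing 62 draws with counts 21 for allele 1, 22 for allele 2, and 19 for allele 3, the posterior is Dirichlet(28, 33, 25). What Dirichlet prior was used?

For a Dirichlet(α) prior with multinomial counts c, the posterior is Dirichlet(α + c) componentwise.
Subtract each count from the matching posterior parameter: 28−21=7, 33−22=11, 25−19=6.

Dirichlet(7, 11, 6)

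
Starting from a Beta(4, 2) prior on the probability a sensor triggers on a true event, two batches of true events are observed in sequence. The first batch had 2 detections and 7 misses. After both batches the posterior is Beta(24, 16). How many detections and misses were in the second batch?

Because Beta–binomial updating is additive in the counts, the combined data contributed (α_post−α_prior, β_post−β_prior) successes and failures.
Total across both batches: 24−4=20 detections, 16−2=14 misses.
Subtract the first batch: 20−2=18 detections and 14−7=7 misses.

18 detections and 7 misses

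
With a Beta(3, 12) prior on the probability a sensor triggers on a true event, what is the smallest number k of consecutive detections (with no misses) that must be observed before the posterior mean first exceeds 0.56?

After k detections and 0 misses the posterior is Beta(3+k, 12), with mean (3+k)/(3+12+k).
Set (3+k)/(15+k) > 0.56 and solve: k > (0.56·15 − 3)/(1 − 0.56) = 12.273.
The smallest integer exceeding 12.273 is 13, and checking k=13: (16)/(28) = 0.5714 > 0.56.

k = 13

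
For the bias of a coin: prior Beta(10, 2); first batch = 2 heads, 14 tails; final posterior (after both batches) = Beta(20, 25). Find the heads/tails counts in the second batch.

8 heads and 9 tails

Because Beta–binomial updating is additive in the counts, the combined data contributed (α_post−α_prior, β_post−β_prior) successes and failures.
Total across both batches: 20−10=10 heads, 25−2=23 tails.
Subtract the first batch: 10−2=8 heads and 23−14=9 tails.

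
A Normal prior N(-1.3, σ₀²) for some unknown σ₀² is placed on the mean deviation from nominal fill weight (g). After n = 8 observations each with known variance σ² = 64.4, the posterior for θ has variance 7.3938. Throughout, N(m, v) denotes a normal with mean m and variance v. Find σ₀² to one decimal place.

Posterior precision equals prior precision plus data precision: 1/σ_n² = 1/σ₀² + n/σ².
So 1/σ₀² = 1/7.3938 − 8/64.4 = 0.135248 − 0.124224 = 0.011024.
Hence σ₀² = 1/0.011024 ≈ 90.7.

σ₀² = 90.7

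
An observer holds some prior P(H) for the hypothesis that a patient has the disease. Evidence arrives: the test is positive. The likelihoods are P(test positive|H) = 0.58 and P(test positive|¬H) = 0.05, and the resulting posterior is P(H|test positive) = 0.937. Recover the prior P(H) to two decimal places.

Bayes' rule in odds form gives O(H|E) = O(H)·[P(E|H)/P(E|¬H)], hence O(H) = O(H|E)/LR.
Posterior odds = 0.937/(1−0.937) = 14.8730. LR = 0.58/0.05 = 11.6000.
Prior odds = 14.8730/11.6000 = 1.2822, so P(H) = 1.2822/(1+1.2822) ≈ 0.56.

P(H) = 0.56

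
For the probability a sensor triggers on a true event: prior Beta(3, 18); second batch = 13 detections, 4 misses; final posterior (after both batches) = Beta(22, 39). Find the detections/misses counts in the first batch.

6 detections and 17 misses

Sequential conjugate updates are equivalent to a single update on the pooled data, so total successes = posterior α − prior α and total failures = posterior β − prior β.
Total across both batches: 22−3=19 detections, 39−18=21 misses.
Subtract the second batch: 19−13=6 detections and 21−4=17 misses.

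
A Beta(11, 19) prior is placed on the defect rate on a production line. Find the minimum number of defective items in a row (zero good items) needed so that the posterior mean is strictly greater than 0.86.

k = 106

After k defective items and 0 good items the posterior is Beta(11+k, 19), with mean (11+k)/(11+19+k).
Set (11+k)/(30+k) > 0.86 and solve: k > (0.86·30 − 11)/(1 − 0.86) = 105.714.
The smallest integer exceeding 105.714 is 106.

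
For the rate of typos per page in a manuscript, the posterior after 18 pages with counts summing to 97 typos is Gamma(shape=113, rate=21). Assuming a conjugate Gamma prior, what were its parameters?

Gamma(shape=16, rate=3)

Gamma–Poisson conjugacy: posterior shape = α + Σxᵢ, posterior rate = β + n.
So α = 113 − 97 = 16 and β = 21 − 18 = 3.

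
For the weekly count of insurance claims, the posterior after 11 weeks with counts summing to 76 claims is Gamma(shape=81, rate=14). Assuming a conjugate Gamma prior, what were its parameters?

Gamma(shape=5, rate=3)

A Gamma(α, β) prior (rate parametrization) on a Poisson rate with n observations summing to S gives posterior Gamma(α+S, β+n).
So α = 81 − 76 = 5 and β = 14 − 11 = 3.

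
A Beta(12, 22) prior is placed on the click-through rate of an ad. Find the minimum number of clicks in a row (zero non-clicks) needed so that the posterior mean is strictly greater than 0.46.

After k clicks and 0 non-clicks the posterior is Beta(12+k, 22), with mean (12+k)/(12+22+k).
Set (12+k)/(34+k) > 0.46 and solve: k > (0.46·34 − 12)/(1 − 0.46) = 6.741.
The smallest integer exceeding 6.741 is 7.

k = 7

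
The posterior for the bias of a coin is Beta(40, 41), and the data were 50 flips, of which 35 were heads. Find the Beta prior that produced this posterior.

A Beta(a, b) prior with s successes and f failures in binomial data gives a Beta(a+s, b+f) posterior.
So a = 40 − 35 = 5 and b = 41 − 15 = 26.

Beta(5, 26)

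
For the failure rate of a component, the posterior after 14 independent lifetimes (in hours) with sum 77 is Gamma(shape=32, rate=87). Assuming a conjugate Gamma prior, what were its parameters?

Gamma(shape=18, rate=10)

For an exponential likelihood with a Gamma(α, β) prior on the rate, n observations with total T give posterior Gamma(α+n, β+T).
So α = 32 − 14 = 18 and β = 87 − 77 = 10.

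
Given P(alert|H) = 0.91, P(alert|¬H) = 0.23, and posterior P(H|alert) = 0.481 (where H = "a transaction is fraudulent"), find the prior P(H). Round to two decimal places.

Bayes' rule in odds form gives O(H|E) = O(H)·[P(E|H)/P(E|¬H)], hence O(H) = O(H|E)/LR.
Posterior odds = 0.481/(1−0.481) = 0.9268. LR = 0.91/0.23 = 3.9565.
Prior odds = 0.9268/3.9565 = 0.2342, so P(H) = 0.2342/(1+0.2342) ≈ 0.19.

P(H) = 0.19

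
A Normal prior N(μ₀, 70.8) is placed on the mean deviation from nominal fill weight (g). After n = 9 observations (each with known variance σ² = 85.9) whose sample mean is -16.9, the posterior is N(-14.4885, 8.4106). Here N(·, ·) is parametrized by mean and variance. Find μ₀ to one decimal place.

With known observation variance, the Normal–Normal posterior has precision τ_n = τ₀ + n/σ² and mean μ_n = (τ₀μ₀ + (n/σ²)x̄)/τ_n.
Here τ₀ = 1/70.8 = 0.014124 and τ_data = 9/85.9 = 0.104773, so τ_n = 0.118897.
Rearranging for μ₀: μ₀ = (μ_n·τ_n − τ_data·x̄)/τ₀ = (-14.4885·0.118897 − 0.104773·-16.9) / 0.014124 = 0.048025/0.014124 ≈ 3.4.

μ₀ = 3.4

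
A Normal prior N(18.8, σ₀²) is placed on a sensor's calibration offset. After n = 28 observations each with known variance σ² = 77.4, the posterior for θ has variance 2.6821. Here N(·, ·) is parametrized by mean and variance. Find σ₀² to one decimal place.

σ₀² = 90.2

Posterior precision equals prior precision plus data precision: 1/σ_n² = 1/σ₀² + n/σ².
So 1/σ₀² = 1/2.6821 − 28/77.4 = 0.372842 − 0.361757 = 0.011085.
Hence σ₀² = 1/0.011085 ≈ 90.2.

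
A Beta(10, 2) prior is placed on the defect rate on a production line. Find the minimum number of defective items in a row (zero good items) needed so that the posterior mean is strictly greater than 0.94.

After k defective items and 0 good items the posterior is Beta(10+k, 2), with mean (10+k)/(10+2+k).
Set (10+k)/(12+k) > 0.94 and solve: k > (0.94·12 − 10)/(1 − 0.94) = 21.333.
The smallest integer exceeding 21.333 is 22, and checking k=22: (32)/(34) = 0.9412 > 0.94.

k = 22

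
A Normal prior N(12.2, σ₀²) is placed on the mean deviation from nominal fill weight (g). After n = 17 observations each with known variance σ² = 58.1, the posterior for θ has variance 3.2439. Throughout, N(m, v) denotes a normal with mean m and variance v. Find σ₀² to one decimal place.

For the Normal–Normal model with known σ², precisions add: τ_n = τ₀ + n/σ².
So 1/σ₀² = 1/3.2439 − 17/58.1 = 0.308271 − 0.292599 = 0.015672.
Hence σ₀² = 1/0.015672 ≈ 63.8.

σ₀² = 63.8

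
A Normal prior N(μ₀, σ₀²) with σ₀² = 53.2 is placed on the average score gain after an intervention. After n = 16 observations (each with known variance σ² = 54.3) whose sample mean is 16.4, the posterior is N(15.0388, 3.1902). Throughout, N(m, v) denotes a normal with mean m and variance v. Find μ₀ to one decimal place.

The posterior mean is a precision-weighted average: μ_n = (τ₀μ₀ + τ_data·x̄)/(τ₀+τ_data), with τ₀=1/σ₀² and τ_data=n/σ².
Here τ₀ = 1/53.2 = 0.018797 and τ_data = 16/54.3 = 0.294659, so τ_n = 0.313456.
Rearranging for μ₀: μ₀ = (μ_n·τ_n − τ_data·x̄)/τ₀ = (15.0388·0.313456 − 0.294659·16.4) / 0.018797 = -0.118406/0.018797 ≈ -6.3.

μ₀ = -6.3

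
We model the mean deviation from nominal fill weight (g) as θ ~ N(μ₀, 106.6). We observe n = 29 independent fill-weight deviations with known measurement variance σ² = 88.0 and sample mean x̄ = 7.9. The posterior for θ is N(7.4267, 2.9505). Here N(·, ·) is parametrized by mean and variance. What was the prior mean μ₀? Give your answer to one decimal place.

μ₀ = -9.2

With known observation variance, the Normal–Normal posterior has precision τ_n = τ₀ + n/σ² and mean μ_n = (τ₀μ₀ + (n/σ²)x̄)/τ_n.
Here τ₀ = 1/106.6 = 0.009381 and τ_data = 29/88.0 = 0.329545, so τ_n = 0.338926.
Rearranging for μ₀: μ₀ = (μ_n·τ_n − τ_data·x̄)/τ₀ = (7.4267·0.338926 − 0.329545·7.9) / 0.009381 = -0.086304/0.009381 ≈ -9.2.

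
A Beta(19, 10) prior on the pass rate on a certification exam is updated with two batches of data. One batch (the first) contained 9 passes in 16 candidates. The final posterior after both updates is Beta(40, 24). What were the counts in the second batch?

12 passes and 7 failures

Because Beta–binomial updating is additive in the counts, the combined data contributed (α_post−α_prior, β_post−β_prior) successes and failures.
Total across both batches: 40−19=21 passes, 24−10=14 failures.
Subtract the first batch: 21−9=12 passes and 14−7=7 failures.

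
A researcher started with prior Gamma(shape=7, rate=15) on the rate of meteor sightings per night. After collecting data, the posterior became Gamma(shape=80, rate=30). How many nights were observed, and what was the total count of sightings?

n = 15 nights with total 73 sightings

Gamma–Poisson conjugacy: posterior shape = α + Σxᵢ, posterior rate = β + n.
Matching: Σxᵢ = 80 − 7 = 73 and n = 30 − 15 = 15.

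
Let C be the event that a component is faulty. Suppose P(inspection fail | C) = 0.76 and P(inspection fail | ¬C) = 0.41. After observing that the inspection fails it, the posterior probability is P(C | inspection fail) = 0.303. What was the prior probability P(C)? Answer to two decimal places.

P(C) = 0.19

In odds form, posterior odds = prior odds × likelihood ratio, so prior odds = posterior odds ÷ LR.
Posterior odds = 0.303/(1−0.303) = 0.4347. LR = 0.76/0.41 = 1.8537.
Prior odds = 0.4347/1.8537 = 0.2345, so P(C) = 0.2345/(1+0.2345) ≈ 0.19.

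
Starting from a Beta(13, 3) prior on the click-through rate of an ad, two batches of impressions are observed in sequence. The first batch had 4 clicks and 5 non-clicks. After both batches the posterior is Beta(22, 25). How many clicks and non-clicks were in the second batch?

5 clicks and 17 non-clicks

Because Beta–binomial updating is additive in the counts, the combined data contributed (α_post−α_prior, β_post−β_prior) successes and failures.
Total across both batches: 22−13=9 clicks, 25−3=22 non-clicks.
Subtract the first batch: 9−4=5 clicks and 22−5=17 non-clicks.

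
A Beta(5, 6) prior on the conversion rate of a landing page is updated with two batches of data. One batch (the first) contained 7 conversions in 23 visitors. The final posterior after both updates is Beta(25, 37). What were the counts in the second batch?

13 conversions and 15 bounces

Because Beta–binomial updating is additive in the counts, the combined data contributed (α_post−α_prior, β_post−β_prior) successes and failures.
Total across both batches: 25−5=20 conversions, 37−6=31 bounces.
Subtract the first batch: 20−7=13 conversions and 31−16=15 bounces.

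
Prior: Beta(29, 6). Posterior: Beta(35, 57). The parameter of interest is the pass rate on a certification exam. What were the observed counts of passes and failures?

A Beta(α, β) prior with s successes and f failures in binomial data gives a Beta(α+s, β+f) posterior.
So s = 35 − 29 = 6 and f = 57 − 6 = 51.

6 passes and 51 failures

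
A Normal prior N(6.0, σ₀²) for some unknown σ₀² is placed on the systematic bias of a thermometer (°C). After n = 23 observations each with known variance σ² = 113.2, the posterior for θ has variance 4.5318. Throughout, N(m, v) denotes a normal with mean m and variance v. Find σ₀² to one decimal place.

σ₀² = 57.2

For the Normal–Normal model with known σ², precisions add: τ_n = τ₀ + n/σ².
So 1/σ₀² = 1/4.5318 − 23/113.2 = 0.220663 − 0.203180 = 0.017483.
Hence σ₀² = 1/0.017483 ≈ 57.2.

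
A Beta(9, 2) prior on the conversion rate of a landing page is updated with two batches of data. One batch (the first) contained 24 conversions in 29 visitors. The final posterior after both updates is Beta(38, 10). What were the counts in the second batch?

Because Beta–binomial updating is additive in the counts, the combined data contributed (α_post−α_prior, β_post−β_prior) successes and failures.
Total across both batches: 38−9=29 conversions, 10−2=8 bounces.
Subtract the first batch: 29−24=5 conversions and 8−5=3 bounces.

5 conversions and 3 bounces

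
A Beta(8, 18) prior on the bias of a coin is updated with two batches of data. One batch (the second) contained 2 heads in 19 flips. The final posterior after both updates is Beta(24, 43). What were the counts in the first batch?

Sequential conjugate updates are equivalent to a single update on the pooled data, so total successes = posterior α − prior α and total failures = posterior β − prior β.
Total across both batches: 24−8=16 heads, 43−18=25 tails.
Subtract the second batch: 16−2=14 heads and 25−17=8 tails.

14 heads and 8 tails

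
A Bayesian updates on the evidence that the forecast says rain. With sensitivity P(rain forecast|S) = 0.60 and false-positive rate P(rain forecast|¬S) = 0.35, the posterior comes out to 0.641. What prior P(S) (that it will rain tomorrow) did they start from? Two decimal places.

Bayes' rule in odds form gives O(S|E) = O(S)·[P(E|S)/P(E|¬S)], hence O(S) = O(S|E)/LR.
Posterior odds = 0.641/(1−0.641) = 1.7855. LR = 0.60/0.35 = 1.7143.
Prior odds = 1.7855/1.7143 = 1.0415, so P(S) = 1.0415/(1+1.0415) ≈ 0.51.

P(S) = 0.51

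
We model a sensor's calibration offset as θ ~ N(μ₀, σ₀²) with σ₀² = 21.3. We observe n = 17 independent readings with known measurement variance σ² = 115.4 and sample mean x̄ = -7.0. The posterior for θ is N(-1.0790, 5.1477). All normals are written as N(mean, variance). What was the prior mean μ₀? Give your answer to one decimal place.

μ₀ = 17.5

The posterior mean is a precision-weighted average: μ_n = (τ₀μ₀ + τ_data·x̄)/(τ₀+τ_data), with τ₀=1/σ₀² and τ_data=n/σ².
Here τ₀ = 1/21.3 = 0.046948 and τ_data = 17/115.4 = 0.147314, so τ_n = 0.194262.
Rearranging for μ₀: μ₀ = (μ_n·τ_n − τ_data·x̄)/τ₀ = (-1.0790·0.194262 − 0.147314·-7.0) / 0.046948 = 0.821589/0.046948 ≈ 17.5.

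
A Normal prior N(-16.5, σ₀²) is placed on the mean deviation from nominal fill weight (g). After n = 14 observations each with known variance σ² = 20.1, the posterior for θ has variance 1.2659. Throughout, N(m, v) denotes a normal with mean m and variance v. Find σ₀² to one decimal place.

Posterior precision equals prior precision plus data precision: 1/σ_n² = 1/σ₀² + n/σ².
So 1/σ₀² = 1/1.2659 − 14/20.1 = 0.789952 − 0.696517 = 0.093435.
Hence σ₀² = 1/0.093435 ≈ 10.7.

σ₀² = 10.7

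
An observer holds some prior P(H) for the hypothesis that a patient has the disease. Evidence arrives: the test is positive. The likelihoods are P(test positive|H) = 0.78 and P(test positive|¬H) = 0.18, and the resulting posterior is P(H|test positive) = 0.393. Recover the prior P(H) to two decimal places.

P(H) = 0.13

Bayes' rule in odds form gives O(H|E) = O(H)·[P(E|H)/P(E|¬H)], hence O(H) = O(H|E)/LR.
Posterior odds = 0.393/(1−0.393) = 0.6474. LR = 0.78/0.18 = 4.3333.
Prior odds = 0.6474/4.3333 = 0.1494, so P(H) = 0.1494/(1+0.1494) ≈ 0.13.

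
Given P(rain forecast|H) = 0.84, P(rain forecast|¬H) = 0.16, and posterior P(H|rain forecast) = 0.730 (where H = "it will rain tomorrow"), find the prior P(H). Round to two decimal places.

Bayes' rule in odds form gives O(H|E) = O(H)·[P(E|H)/P(E|¬H)], hence O(H) = O(H|E)/LR.
Posterior odds = 0.730/(1−0.730) = 2.7037. LR = 0.84/0.16 = 5.2500.
Prior odds = 2.7037/5.2500 = 0.5150, so P(H) = 0.5150/(1+0.5150) ≈ 0.34.

P(H) = 0.34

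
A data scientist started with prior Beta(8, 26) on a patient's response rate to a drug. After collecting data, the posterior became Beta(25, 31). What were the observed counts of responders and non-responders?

17 responders and 5 non-responders

Beta is conjugate to the binomial likelihood: posterior = Beta(a+s, b+f).
Match parameters: s=25−8=17, f=31−26=5.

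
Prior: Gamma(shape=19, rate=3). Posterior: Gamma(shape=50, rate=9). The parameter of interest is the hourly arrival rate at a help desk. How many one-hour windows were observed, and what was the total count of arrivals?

n = 6 one-hour windows with total 31 arrivals

Gamma–Poisson conjugacy: posterior shape = α + Σxᵢ, posterior rate = β + n.
Matching: Σxᵢ = 50 − 19 = 31 and n = 9 − 3 = 6.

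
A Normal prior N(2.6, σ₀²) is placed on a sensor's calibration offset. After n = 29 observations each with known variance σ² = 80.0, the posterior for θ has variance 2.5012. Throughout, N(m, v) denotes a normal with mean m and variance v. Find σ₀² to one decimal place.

Posterior precision equals prior precision plus data precision: 1/σ_n² = 1/σ₀² + n/σ².
So 1/σ₀² = 1/2.5012 − 29/80.0 = 0.399808 − 0.362500 = 0.037308.
Hence σ₀² = 1/0.037308 ≈ 26.8.

σ₀² = 26.8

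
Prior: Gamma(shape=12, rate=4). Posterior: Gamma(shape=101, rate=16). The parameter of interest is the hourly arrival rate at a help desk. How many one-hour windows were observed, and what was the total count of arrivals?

Gamma–Poisson conjugacy: posterior shape = α + Σxᵢ, posterior rate = β + n.
Matching: Σxᵢ = 101 − 12 = 89 and n = 16 − 4 = 12.

n = 12 one-hour windows with total 89 arrivals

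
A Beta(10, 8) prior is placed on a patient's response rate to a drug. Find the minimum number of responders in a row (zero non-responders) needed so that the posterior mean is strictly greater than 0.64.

k = 5

After k responders and 0 non-responders the posterior is Beta(10+k, 8), with mean (10+k)/(10+8+k).
Set (10+k)/(18+k) > 0.64 and solve: k > (0.64·18 − 10)/(1 − 0.64) = 4.222.
The smallest integer exceeding 4.222 is 5, and checking k=5: (15)/(23) = 0.6522 > 0.64.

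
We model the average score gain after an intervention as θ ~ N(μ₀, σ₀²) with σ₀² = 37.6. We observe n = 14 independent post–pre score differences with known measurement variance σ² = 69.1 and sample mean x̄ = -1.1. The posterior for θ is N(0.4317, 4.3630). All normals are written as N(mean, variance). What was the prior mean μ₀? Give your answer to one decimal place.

μ₀ = 12.1

The posterior mean is a precision-weighted average: μ_n = (τ₀μ₀ + τ_data·x̄)/(τ₀+τ_data), with τ₀=1/σ₀² and τ_data=n/σ².
Here τ₀ = 1/37.6 = 0.026596 and τ_data = 14/69.1 = 0.202605, so τ_n = 0.229201.
Rearranging for μ₀: μ₀ = (μ_n·τ_n − τ_data·x̄)/τ₀ = (0.4317·0.229201 − 0.202605·-1.1) / 0.026596 = 0.321812/0.026596 ≈ 12.1.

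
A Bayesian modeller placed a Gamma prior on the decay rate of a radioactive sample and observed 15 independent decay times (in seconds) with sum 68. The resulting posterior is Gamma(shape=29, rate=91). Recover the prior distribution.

Gamma(shape=14, rate=23)

Gamma–exponential conjugacy: posterior shape = α + n, posterior rate = β + Σtᵢ.
So α = 29 − 15 = 14 and β = 91 − 68 = 23.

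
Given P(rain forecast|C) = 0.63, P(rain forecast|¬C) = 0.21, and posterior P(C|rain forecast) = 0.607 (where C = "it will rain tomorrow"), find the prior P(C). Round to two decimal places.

In odds form, posterior odds = prior odds × likelihood ratio, so prior odds = posterior odds ÷ LR.
Posterior odds = 0.607/(1−0.607) = 1.5445. LR = 0.63/0.21 = 3.0000.
Prior odds = 1.5445/3.0000 = 0.5148, so P(C) = 0.5148/(1+0.5148) ≈ 0.34.

P(C) = 0.34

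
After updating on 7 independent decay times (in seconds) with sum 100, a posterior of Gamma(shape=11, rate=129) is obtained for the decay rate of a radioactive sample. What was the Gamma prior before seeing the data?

Gamma(shape=4, rate=29)

For an exponential likelihood with a Gamma(α, β) prior on the rate, n observations with total T give posterior Gamma(α+n, β+T).
So α = 11 − 7 = 4 and β = 129 − 100 = 29.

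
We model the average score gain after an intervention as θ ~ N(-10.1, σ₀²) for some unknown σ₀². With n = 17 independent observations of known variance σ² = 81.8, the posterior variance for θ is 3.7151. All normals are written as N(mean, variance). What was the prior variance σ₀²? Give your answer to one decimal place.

For the Normal–Normal model with known σ², precisions add: τ_n = τ₀ + n/σ².
So 1/σ₀² = 1/3.7151 − 17/81.8 = 0.269172 − 0.207824 = 0.061348.
Hence σ₀² = 1/0.061348 ≈ 16.3.

σ₀² = 16.3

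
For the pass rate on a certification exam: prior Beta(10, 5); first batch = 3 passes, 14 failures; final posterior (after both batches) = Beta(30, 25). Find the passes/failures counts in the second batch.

Sequential conjugate updates are equivalent to a single update on the pooled data, so total successes = posterior α − prior α and total failures = posterior β − prior β.
Total across both batches: 30−10=20 passes, 25−5=20 failures.
Subtract the first batch: 20−3=17 passes and 20−14=6 failures.

17 passes and 6 failures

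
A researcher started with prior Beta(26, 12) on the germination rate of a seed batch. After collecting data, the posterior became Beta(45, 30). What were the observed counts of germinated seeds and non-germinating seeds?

A Beta(α, β) prior with s successes and f failures in binomial data gives a Beta(α+s, β+f) posterior.
So s = 45 − 26 = 19 and f = 30 − 12 = 18.

19 germinated seeds and 18 non-germinating seeds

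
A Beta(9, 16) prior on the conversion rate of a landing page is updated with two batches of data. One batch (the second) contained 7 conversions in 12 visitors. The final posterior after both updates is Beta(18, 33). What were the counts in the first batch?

2 conversions and 12 bounces

Because Beta–binomial updating is additive in the counts, the combined data contributed (α_post−α_prior, β_post−β_prior) successes and failures.
Total across both batches: 18−9=9 conversions, 33−16=17 bounces.
Subtract the second batch: 9−7=2 conversions and 17−5=12 bounces.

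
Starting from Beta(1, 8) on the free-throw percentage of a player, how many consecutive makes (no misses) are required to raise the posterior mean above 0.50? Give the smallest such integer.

After k makes and 0 misses the posterior is Beta(1+k, 8), with mean (1+k)/(1+8+k).
Set (1+k)/(9+k) > 0.50 and solve: k > (0.50·9 − 1)/(1 − 0.50) = 7.000.
The smallest integer exceeding 7.000 is 8, and checking k=8: (9)/(17) = 0.5294 > 0.50.

k = 8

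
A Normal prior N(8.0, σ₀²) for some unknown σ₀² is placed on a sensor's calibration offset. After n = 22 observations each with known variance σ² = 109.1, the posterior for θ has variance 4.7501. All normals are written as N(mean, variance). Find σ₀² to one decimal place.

σ₀² = 112.7

Posterior precision equals prior precision plus data precision: 1/σ_n² = 1/σ₀² + n/σ².
So 1/σ₀² = 1/4.7501 − 22/109.1 = 0.210522 − 0.201650 = 0.008872.
Hence σ₀² = 1/0.008872 ≈ 112.7.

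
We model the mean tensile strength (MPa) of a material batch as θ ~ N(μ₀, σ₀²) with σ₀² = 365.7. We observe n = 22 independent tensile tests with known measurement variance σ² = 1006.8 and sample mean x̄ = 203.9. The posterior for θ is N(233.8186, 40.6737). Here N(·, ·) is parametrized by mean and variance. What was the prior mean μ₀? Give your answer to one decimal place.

The posterior mean is a precision-weighted average: μ_n = (τ₀μ₀ + τ_data·x̄)/(τ₀+τ_data), with τ₀=1/σ₀² and τ_data=n/σ².
Here τ₀ = 1/365.7 = 0.002734 and τ_data = 22/1006.8 = 0.021851, so τ_n = 0.024585.
Rearranging for μ₀: μ₀ = (μ_n·τ_n − τ_data·x̄)/τ₀ = (233.8186·0.024585 − 0.021851·203.9) / 0.002734 = 1.293011/0.002734 ≈ 472.9.

μ₀ = 472.9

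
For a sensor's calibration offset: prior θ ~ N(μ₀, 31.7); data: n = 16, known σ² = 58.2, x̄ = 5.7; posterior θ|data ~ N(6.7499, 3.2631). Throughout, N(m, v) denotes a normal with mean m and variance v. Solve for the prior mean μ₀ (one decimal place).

μ₀ = 15.9

The posterior mean is a precision-weighted average: μ_n = (τ₀μ₀ + τ_data·x̄)/(τ₀+τ_data), with τ₀=1/σ₀² and τ_data=n/σ².
Here τ₀ = 1/31.7 = 0.031546 and τ_data = 16/58.2 = 0.274914, so τ_n = 0.306460.
Rearranging for μ₀: μ₀ = (μ_n·τ_n − τ_data·x̄)/τ₀ = (6.7499·0.306460 − 0.274914·5.7) / 0.031546 = 0.501565/0.031546 ≈ 15.9.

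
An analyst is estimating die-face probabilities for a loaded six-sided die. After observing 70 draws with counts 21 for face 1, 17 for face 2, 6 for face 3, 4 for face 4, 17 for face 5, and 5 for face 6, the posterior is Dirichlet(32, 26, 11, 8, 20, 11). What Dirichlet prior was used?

Dirichlet(11, 9, 5, 4, 3, 6)

For a Dirichlet(α) prior with multinomial counts c, the posterior is Dirichlet(α + c) componentwise.
Subtract each count from the matching posterior parameter: 32−21=11, 26−17=9, 11−6=5, 8−4=4, 20−17=3, 11−5=6.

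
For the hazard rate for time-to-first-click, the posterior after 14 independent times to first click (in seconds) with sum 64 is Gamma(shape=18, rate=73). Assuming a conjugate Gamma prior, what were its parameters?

Gamma–exponential conjugacy: posterior shape = α + n, posterior rate = β + Σtᵢ.
So α = 18 − 14 = 4 and β = 73 − 64 = 9.

Gamma(shape=4, rate=9)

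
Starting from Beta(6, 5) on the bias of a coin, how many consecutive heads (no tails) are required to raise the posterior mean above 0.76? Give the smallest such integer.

k = 10

After k heads and 0 tails the posterior is Beta(6+k, 5), with mean (6+k)/(6+5+k).
Set (6+k)/(11+k) > 0.76 and solve: k > (0.76·11 − 6)/(1 − 0.76) = 9.833.
The smallest integer exceeding 9.833 is 10.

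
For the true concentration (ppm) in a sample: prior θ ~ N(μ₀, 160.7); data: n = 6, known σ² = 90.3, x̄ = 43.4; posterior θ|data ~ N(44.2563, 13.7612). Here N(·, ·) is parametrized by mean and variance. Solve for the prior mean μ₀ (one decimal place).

μ₀ = 53.4

The posterior mean is a precision-weighted average: μ_n = (τ₀μ₀ + τ_data·x̄)/(τ₀+τ_data), with τ₀=1/σ₀² and τ_data=n/σ².
Here τ₀ = 1/160.7 = 0.006223 and τ_data = 6/90.3 = 0.066445, so τ_n = 0.072668.
Rearranging for μ₀: μ₀ = (μ_n·τ_n − τ_data·x̄)/τ₀ = (44.2563·0.072668 − 0.066445·43.4) / 0.006223 = 0.332304/0.006223 ≈ 53.4.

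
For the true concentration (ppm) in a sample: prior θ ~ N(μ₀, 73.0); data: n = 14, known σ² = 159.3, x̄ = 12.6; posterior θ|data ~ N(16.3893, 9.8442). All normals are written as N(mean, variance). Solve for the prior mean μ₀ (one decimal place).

μ₀ = 40.7

The posterior mean is a precision-weighted average: μ_n = (τ₀μ₀ + τ_data·x̄)/(τ₀+τ_data), with τ₀=1/σ₀² and τ_data=n/σ².
Here τ₀ = 1/73.0 = 0.013699 and τ_data = 14/159.3 = 0.087884, so τ_n = 0.101583.
Rearranging for μ₀: μ₀ = (μ_n·τ_n − τ_data·x̄)/τ₀ = (16.3893·0.101583 − 0.087884·12.6) / 0.013699 = 0.557536/0.013699 ≈ 40.7.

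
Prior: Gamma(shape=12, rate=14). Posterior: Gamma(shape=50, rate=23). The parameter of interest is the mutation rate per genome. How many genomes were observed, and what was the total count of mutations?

n = 9 genomes with total 38 mutations

Gamma–Poisson conjugacy: posterior shape = α + Σxᵢ, posterior rate = β + n.
Matching: Σxᵢ = 50 − 12 = 38 and n = 23 − 14 = 9.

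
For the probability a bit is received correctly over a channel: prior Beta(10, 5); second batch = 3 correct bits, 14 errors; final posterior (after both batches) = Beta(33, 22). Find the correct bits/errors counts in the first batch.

20 correct bits and 3 errors

Sequential conjugate updates are equivalent to a single update on the pooled data, so total successes = posterior α − prior α and total failures = posterior β − prior β.
Total across both batches: 33−10=23 correct bits, 22−5=17 errors.
Subtract the second batch: 23−3=20 correct bits and 17−14=3 errors.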